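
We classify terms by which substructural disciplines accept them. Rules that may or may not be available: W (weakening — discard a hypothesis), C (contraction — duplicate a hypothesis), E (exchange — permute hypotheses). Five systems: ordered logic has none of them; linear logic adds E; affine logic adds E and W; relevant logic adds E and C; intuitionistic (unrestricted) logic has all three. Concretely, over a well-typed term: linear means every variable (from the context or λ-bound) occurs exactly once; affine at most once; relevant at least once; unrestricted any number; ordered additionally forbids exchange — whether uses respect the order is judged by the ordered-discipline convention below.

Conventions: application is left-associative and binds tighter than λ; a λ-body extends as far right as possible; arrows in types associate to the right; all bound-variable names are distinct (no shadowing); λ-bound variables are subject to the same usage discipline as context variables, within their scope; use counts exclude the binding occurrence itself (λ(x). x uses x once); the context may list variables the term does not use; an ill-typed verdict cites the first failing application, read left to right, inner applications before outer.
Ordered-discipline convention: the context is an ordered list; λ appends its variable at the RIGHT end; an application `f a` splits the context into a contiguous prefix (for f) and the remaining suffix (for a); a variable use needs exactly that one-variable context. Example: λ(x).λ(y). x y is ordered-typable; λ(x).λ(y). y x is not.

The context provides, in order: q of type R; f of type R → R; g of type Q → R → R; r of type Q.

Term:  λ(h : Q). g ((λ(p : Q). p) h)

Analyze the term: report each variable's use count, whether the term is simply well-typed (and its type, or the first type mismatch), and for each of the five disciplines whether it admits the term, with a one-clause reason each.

use counts: q: 0; f: 0; g: 1; r: 0; h (λ-bound): 1; p (λ-bound): 1
uses in reading order: g, p, h
typing: the term checks, with type Q → R → R
ordered ✗ (needs weakening: q, f, r unused)
linear ✗ (needs weakening: q, f, r unused)
affine ✓ (none of q, f, g, r, h, p used more than once)
relevant ✗ (needs weakening: q, f, r unused)
unrestricted ✓ (simply typable at Q → R → R; W, C, E all held)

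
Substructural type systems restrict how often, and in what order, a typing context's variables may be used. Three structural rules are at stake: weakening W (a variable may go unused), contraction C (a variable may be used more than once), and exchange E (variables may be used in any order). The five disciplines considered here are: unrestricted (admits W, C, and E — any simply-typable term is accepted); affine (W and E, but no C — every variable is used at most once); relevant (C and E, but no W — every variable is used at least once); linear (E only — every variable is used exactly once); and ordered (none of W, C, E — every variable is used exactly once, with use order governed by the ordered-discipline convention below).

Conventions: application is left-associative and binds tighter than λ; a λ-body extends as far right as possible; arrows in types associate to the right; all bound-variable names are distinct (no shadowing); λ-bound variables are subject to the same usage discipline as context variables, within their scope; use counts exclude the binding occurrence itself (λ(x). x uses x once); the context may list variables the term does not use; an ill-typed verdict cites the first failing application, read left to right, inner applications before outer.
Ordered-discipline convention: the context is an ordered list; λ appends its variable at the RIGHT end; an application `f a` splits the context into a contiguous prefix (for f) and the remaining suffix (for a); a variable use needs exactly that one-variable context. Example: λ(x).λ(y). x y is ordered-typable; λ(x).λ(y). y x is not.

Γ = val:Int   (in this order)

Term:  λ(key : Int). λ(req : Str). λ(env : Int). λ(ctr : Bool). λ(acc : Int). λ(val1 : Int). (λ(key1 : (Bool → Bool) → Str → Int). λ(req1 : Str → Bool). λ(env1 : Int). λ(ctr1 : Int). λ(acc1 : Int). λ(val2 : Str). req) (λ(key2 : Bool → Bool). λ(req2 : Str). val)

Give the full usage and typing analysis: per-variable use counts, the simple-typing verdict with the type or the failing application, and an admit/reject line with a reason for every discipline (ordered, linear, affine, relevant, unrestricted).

use counts: val: 1×; key [bound]: 0×; req [bound]: 1×; env [bound]: 0×; ctr [bound]: 0×; acc [bound]: 0×; val1 [bound]: 0×; key1 [bound]: 0×; req1 [bound]: 0×; env1 [bound]: 0×; ctr1 [bound]: 0×; acc1 [bound]: 0×; val2 [bound]: 0×; key2 [bound]: 0×; req2 [bound]: 0×
use order (left to right): req, val
typing: well-typed at Int → Str → Int → Bool → Int → Int → (Str → Bool) → Int → Int → Int → Str → Str
ordered: ✗, key, env, ctr, acc, val1, key1, req1, env1, ctr1, acc1, val2, key2, req2 never used (weakening)
linear: ✗, key, env, ctr, acc, val1, key1, req1, env1, ctr1, acc1, val2, key2, req2 never used (weakening)
affine: ✓, no duplicate uses among val, key, req, env, ctr, acc, val1, key1, req1, env1, ctr1, acc1, val2, key2, req2
relevant: ✗, key, env, ctr, acc, val1, key1, req1, env1, ctr1, acc1, val2, key2, req2 never used (weakening)
unrestricted: ✓, well-typed at Int → Str → Int → Bool → Int → Int → (Str → Bool) → Int → Int → Int → Str → Str; no restrictions here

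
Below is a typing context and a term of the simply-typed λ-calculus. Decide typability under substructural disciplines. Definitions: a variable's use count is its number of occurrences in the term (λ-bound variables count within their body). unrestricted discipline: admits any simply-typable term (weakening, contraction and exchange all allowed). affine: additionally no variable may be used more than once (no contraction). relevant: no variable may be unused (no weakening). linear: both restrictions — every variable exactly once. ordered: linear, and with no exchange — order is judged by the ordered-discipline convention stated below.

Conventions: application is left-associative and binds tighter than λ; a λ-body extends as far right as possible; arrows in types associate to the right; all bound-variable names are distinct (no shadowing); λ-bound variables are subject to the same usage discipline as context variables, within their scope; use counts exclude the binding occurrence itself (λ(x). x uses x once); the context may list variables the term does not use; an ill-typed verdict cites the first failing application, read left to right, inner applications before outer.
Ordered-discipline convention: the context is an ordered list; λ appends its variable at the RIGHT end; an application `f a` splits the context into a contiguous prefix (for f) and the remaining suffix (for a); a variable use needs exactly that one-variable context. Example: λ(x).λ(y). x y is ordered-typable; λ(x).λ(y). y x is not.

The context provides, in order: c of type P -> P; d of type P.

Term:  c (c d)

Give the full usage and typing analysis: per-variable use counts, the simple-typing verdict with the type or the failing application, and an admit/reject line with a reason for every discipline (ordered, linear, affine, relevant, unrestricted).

use counts: c ×2, d ×1
left-to-right use order: c, c, d
typing: ✓ — P
ordered ✗ (repeated use of c ×2)
linear ✗ (repeated use of c ×2)
affine ✗ (repeated use of c ×2)
relevant ✓ (at least one use each (c, d))
unrestricted ✓ (simply typable at P; W, C, E all held)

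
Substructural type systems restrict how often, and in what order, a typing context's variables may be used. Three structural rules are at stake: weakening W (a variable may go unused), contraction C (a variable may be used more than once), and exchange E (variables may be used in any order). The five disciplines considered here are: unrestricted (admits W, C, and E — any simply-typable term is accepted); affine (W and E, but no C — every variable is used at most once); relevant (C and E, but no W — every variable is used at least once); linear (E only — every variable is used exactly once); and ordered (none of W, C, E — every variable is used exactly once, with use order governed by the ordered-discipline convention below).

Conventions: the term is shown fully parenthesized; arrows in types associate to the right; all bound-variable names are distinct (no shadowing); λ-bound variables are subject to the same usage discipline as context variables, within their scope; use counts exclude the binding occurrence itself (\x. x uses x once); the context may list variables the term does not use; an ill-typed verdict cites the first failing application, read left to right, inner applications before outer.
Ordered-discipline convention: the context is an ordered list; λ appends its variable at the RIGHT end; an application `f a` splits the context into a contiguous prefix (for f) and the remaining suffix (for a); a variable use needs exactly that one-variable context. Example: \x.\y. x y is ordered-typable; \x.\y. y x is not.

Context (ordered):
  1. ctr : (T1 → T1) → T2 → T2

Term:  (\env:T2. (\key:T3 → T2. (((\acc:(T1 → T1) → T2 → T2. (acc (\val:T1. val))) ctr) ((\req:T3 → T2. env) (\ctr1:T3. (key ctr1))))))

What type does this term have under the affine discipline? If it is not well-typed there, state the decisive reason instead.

term : T2 → (T3 → T2) → T2
use counts: ctr: 1; env [bound]: 1; key [bound]: 1; acc [bound]: 1; val [bound]: 1; req [bound]: 0; ctr1 [bound]: 1
use order (left to right): acc, val, ctr, env, key, ctr1
typing: ✓ — T2 → (T3 → T2) → T2
summary: ordered ✗; linear ✗; affine ✓; relevant ✗; unrestricted ✓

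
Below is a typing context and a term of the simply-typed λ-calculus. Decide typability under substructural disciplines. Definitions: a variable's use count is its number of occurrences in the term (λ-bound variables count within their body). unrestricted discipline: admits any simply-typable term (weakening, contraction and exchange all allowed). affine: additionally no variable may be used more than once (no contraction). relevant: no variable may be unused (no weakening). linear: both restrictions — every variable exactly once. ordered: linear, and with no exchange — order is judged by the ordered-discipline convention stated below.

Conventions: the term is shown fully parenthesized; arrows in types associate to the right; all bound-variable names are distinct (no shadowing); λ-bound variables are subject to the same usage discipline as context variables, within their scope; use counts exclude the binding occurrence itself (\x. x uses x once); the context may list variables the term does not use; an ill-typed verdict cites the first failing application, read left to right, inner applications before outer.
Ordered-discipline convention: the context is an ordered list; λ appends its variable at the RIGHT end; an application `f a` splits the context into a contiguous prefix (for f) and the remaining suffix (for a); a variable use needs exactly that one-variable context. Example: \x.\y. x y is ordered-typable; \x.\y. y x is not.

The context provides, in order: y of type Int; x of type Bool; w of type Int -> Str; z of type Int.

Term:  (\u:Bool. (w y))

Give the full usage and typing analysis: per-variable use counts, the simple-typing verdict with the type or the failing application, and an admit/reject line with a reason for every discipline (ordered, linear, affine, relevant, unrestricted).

usage: y: 1; x: 0; w: 1; z: 0; u (bound): 0
left-to-right use order: w, y
typing: the term checks, with type Bool -> Str
ordered ✗ (needs weakening: x, z, u unused)
linear ✗ (needs weakening: x, z, u unused)
affine ✓ (y, x, w, z, u: no repeats, contraction unneeded)
relevant ✗ (needs weakening: x, z, u unused)
unrestricted ✓ (simply typable at Bool -> Str; W, C, E all held)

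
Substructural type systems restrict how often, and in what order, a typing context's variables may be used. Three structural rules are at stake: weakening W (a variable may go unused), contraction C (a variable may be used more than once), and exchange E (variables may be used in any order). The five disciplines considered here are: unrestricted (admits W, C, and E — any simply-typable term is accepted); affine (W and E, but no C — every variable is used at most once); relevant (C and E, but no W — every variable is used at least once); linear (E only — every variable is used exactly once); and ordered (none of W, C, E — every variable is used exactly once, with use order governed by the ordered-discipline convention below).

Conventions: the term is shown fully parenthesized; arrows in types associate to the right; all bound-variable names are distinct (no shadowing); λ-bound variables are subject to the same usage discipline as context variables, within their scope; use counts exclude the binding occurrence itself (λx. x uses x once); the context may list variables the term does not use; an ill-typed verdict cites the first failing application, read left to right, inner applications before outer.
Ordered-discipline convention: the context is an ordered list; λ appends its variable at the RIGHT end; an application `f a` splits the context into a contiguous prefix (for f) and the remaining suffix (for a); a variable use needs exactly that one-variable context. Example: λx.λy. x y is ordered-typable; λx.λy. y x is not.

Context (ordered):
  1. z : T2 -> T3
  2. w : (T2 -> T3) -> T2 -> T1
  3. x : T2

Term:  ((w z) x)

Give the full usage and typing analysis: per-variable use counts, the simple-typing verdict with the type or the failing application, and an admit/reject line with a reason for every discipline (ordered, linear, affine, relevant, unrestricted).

usage: z: 1; w: 1; x: 1
left-to-right use order: w, z, x
typing: well-typed at T1
ordered ✗ (no ordered split (uses run w, z, x))
linear ✓ (each of z, w, x used exactly once)
affine ✓ (none of z, w, x used more than once)
relevant ✓ (at least one use each (z, w, x))
unrestricted ✓ (typability at T1 is all that's needed)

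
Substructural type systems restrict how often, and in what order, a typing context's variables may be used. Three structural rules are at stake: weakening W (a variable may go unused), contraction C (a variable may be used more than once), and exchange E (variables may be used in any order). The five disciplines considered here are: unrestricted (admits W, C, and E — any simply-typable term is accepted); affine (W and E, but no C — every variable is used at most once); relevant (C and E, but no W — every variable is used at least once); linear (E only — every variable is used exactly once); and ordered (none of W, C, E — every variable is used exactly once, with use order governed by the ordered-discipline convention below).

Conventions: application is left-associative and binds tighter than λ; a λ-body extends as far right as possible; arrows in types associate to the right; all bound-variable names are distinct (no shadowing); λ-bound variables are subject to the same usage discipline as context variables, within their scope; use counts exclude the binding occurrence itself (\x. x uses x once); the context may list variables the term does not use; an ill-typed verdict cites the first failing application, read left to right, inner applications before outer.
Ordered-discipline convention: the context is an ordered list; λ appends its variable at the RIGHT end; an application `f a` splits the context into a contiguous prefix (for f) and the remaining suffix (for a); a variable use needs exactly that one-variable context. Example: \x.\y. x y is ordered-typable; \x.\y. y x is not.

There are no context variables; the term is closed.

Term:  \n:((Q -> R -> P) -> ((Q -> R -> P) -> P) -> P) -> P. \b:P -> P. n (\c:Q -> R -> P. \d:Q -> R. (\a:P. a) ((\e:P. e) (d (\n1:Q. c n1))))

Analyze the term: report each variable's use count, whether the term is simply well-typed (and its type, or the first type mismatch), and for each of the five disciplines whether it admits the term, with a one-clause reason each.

variable uses: n (λ-bound) ×1, b (λ-bound) ×0, c (λ-bound) ×1, d (λ-bound) ×1, a (λ-bound) ×1, e (λ-bound) ×1, n1 (λ-bound) ×1
use order (left to right): n, a, e, d, c, n1
typing: ill-typed: argument of type Q -> R -> P where Q is required
ordered: ✗ — not simply typable
linear: ✗ — fails simple typing
affine: ✗ — a type mismatch blocks all five
relevant: ✗ — the type mismatch rejects it
unrestricted: ✗ — not simply typable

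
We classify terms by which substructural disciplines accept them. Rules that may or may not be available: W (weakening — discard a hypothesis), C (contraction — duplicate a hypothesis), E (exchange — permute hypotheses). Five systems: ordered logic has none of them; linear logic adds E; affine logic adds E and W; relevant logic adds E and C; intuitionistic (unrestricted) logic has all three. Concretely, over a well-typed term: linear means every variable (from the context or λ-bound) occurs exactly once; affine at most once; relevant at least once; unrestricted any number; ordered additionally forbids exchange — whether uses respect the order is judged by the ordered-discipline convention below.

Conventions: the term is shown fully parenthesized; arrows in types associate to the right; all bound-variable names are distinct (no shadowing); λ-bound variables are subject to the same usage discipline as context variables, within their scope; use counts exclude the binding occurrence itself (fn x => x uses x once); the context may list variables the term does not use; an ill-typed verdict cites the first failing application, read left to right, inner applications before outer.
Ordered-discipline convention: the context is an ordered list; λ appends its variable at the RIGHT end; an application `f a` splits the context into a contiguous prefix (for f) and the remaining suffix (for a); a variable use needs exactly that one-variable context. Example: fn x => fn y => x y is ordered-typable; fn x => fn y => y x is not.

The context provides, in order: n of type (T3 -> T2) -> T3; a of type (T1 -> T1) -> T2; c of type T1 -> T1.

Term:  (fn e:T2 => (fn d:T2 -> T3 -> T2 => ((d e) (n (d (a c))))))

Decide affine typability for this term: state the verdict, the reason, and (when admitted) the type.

no — needs contraction — d ×2
variable uses: n: 1×, a: 1×, c: 1×, e (λ-bound): 1×, d (λ-bound): 2×
uses in reading order: d, e, n, d, a, c
typing: well-typed at T2 -> (T2 -> T3 -> T2) -> T2
all disciplines: ordered ✗, linear ✗, affine ✗, relevant ✓, unrestricted ✓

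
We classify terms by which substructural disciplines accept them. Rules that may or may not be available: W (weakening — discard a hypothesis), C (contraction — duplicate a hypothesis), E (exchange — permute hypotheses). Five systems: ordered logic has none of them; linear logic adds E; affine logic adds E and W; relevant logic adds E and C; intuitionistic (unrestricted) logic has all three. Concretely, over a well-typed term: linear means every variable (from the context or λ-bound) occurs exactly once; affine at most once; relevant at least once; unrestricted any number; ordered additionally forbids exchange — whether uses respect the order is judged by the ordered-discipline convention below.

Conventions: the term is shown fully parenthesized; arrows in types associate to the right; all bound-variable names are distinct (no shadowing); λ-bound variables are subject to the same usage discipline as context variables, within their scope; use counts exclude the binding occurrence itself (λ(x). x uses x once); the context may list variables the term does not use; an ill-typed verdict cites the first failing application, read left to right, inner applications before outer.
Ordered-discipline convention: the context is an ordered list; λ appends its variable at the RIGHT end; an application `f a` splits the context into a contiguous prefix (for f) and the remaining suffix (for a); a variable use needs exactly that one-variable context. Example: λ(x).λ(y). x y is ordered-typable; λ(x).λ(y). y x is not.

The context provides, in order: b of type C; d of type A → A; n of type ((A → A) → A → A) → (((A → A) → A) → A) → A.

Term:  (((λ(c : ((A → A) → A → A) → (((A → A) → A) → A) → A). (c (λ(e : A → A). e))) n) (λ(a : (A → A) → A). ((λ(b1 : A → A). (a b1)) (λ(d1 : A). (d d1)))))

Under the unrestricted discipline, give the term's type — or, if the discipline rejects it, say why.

term : A
counts: b ×0, d ×1, n ×1, c (bound) ×1, e (bound) ×1, a (bound) ×1, b1 (bound) ×1, d1 (bound) ×1
use order (left to right): c, e, n, a, b1, d, d1
typing: well-typed — term : A
summary: ordered ✗; linear ✗; affine ✓; relevant ✗; unrestricted ✓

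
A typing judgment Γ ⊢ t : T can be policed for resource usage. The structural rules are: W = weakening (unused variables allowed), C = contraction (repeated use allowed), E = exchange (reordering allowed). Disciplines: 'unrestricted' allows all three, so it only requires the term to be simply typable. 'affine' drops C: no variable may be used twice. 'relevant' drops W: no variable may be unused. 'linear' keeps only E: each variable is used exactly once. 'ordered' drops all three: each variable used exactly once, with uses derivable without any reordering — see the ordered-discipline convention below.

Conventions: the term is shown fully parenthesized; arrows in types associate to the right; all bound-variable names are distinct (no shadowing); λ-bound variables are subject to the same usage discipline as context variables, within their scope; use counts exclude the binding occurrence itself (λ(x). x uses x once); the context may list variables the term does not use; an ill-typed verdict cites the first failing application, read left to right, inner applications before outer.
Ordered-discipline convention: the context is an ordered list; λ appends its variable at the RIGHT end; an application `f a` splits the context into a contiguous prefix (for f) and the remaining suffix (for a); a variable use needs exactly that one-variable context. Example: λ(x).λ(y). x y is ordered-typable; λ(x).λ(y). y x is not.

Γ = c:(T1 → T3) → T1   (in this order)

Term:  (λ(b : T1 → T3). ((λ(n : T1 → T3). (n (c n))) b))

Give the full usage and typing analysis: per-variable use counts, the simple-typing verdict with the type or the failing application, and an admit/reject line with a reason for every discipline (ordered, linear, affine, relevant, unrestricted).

use counts: c: 1×; b [bound]: 1×; n [bound]: 2×
order of uses: n, c, n, b
typing: ✓ — (T1 → T3) → T3
ordered ✗ (n ×2 used more than once (contraction))
linear ✗ (n ×2 used more than once (contraction))
affine ✗ (n ×2 used more than once (contraction))
relevant ✓ (c, b, n: all used, weakening unneeded)
unrestricted ✓ (typability at (T1 → T3) → T3 is all that's needed)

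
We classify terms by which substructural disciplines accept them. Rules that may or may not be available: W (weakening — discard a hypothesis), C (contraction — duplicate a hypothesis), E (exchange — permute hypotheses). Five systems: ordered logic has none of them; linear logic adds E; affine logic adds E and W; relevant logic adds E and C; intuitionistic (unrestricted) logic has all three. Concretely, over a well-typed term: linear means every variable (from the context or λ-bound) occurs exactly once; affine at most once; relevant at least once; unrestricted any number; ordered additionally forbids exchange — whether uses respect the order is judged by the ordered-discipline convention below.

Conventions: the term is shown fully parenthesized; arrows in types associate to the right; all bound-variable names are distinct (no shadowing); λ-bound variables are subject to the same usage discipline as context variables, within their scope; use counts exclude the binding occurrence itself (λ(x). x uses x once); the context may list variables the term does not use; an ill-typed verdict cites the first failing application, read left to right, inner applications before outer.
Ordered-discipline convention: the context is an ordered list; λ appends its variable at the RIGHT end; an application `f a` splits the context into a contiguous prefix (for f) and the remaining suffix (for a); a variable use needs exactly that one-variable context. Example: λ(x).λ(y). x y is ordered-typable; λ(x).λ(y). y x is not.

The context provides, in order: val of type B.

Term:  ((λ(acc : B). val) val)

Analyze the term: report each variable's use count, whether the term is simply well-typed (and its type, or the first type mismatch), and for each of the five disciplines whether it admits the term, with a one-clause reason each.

usage: val: 2, acc [bound]: 0
left-to-right use order: val, val
typing: ✓ — B
ordered: ✗, val ×2 used more than once (contraction); acc left unused
linear: ✗, val ×2 used more than once (contraction); acc left unused
affine: ✗, val ×2 used more than once (contraction)
relevant: ✗, acc left unused
unrestricted: ✓, well-typed at B; no restrictions here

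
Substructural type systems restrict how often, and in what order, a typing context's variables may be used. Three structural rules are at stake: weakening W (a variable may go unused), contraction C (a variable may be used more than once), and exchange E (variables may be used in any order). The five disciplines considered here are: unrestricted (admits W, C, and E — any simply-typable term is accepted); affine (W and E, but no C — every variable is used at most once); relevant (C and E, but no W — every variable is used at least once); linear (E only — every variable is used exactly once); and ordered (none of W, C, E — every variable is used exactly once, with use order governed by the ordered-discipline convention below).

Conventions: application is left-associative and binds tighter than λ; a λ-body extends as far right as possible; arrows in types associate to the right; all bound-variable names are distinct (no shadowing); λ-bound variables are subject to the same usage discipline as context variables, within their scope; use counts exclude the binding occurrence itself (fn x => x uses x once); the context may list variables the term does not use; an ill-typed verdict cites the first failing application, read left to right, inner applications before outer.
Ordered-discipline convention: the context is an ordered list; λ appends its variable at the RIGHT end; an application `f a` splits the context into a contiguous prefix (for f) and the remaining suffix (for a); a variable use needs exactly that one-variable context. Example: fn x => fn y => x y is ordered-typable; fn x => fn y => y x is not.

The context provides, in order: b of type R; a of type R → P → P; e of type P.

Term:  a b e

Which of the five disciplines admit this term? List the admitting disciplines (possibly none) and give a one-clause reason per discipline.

admitted by: linear, affine, relevant, unrestricted
counts: b ×1, a ×1, e ×1
left-to-right use order: a, b, e
typing: the term checks, with type P
ordered: ✗, use order a, b, e needs exchange
linear: ✓, b, a, e: one use apiece
affine: ✓, at most one use each (b, a, e)
relevant: ✓, none of b, a, e goes unused
unrestricted: ✓, well-typed at P; no restrictions here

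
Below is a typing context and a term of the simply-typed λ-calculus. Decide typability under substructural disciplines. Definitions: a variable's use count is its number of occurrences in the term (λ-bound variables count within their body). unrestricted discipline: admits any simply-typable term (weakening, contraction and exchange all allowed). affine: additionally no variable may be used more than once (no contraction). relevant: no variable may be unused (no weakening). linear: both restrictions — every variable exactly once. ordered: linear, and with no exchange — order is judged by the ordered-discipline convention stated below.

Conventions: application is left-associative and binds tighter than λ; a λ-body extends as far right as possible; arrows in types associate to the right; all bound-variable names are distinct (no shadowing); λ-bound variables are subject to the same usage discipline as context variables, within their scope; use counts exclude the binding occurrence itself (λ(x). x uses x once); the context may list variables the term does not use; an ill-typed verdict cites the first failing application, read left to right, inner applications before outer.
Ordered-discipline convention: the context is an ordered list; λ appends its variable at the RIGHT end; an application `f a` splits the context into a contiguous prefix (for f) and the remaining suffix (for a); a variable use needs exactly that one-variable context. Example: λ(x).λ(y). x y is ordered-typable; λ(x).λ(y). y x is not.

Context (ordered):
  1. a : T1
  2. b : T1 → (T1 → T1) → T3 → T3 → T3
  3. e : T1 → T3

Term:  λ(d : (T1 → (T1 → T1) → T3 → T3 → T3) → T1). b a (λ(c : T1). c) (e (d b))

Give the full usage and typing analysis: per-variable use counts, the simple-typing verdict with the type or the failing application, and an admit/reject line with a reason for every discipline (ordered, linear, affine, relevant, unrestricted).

variable uses: a: 1×, b: 2×, e: 1×, d [bound]: 1×, c [bound]: 1×
left-to-right use order: b, a, c, e, d, b
typing: the term checks, with type ((T1 → (T1 → T1) → T3 → T3 → T3) → T1) → T3 → T3
ordered: ✗ — b ×2 used more than once (contraction)
linear: ✗ — b ×2 used more than once (contraction)
affine: ✗ — b ×2 used more than once (contraction)
relevant: ✓ — a, b, e, d, c: all used, weakening unneeded
unrestricted: ✓ — type-checks (((T1 → (T1 → T1) → T3 → T3 → T3) → T1) → T3 → T3) and nothing is barred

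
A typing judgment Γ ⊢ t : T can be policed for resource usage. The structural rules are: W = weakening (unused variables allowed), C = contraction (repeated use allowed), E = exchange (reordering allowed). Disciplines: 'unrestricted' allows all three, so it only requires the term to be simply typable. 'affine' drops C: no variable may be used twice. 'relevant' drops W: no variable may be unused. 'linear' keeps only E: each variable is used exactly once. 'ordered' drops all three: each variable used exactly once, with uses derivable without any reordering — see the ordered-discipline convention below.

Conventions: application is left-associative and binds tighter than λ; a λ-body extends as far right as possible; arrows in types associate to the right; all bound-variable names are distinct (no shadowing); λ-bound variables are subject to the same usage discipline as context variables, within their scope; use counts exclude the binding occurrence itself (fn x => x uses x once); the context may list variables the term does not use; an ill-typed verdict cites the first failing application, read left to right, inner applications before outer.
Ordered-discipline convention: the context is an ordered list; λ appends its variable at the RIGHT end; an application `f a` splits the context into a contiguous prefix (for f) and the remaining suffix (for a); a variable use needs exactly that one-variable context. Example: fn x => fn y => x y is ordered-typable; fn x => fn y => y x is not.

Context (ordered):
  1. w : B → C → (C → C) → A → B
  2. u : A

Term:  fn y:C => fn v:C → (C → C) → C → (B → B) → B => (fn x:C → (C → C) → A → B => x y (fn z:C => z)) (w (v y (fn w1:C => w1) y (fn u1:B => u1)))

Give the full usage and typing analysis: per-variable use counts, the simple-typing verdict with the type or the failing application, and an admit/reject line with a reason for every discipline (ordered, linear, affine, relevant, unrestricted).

use counts: w: 1; u: 0; y (bound): 3; v (bound): 1; x (bound): 1; z (bound): 1; w1 (bound): 1; u1 (bound): 1
left-to-right use order: x, y, z, w, v, y, w1, y, u1
typing: well-typed at C → (C → (C → C) → C → (B → B) → B) → A → B
ordered ✗ (repeated use of y ×3; u left unused)
linear ✗ (repeated use of y ×3; u left unused)
affine ✗ (repeated use of y ×3)
relevant ✗ (u left unused)
unrestricted ✓ (well-typed at C → (C → (C → C) → C → (B → B) → B) → A → B; no restrictions here)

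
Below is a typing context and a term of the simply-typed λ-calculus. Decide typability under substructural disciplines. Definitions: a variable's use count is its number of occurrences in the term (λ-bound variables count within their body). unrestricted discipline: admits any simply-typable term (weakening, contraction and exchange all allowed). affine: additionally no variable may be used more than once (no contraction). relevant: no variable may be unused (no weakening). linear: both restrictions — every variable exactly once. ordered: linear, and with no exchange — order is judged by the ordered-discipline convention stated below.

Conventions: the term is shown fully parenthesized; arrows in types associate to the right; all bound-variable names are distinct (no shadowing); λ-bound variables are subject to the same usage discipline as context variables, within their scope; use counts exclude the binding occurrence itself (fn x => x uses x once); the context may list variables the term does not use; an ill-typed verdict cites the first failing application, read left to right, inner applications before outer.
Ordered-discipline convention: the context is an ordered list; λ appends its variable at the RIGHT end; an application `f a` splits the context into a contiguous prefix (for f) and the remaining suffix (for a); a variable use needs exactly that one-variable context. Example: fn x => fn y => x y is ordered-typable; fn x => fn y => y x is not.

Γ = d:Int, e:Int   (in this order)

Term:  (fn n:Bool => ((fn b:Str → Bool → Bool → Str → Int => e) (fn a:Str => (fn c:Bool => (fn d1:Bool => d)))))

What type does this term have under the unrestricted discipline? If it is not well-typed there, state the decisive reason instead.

not well-typed under unrestricted — fails simple typing
counts: d ×1; e ×1; n [bound] ×0; b [bound] ×0; a [bound] ×0; c [bound] ×0; d1 [bound] ×0
use order (left to right): e, d
typing: ill-typed: a function awaiting Str → Bool → Bool → Str → Int gets Str → Bool → Bool → Int
across the five disciplines: ordered ✗; linear ✗; affine ✗; relevant ✗; unrestricted ✗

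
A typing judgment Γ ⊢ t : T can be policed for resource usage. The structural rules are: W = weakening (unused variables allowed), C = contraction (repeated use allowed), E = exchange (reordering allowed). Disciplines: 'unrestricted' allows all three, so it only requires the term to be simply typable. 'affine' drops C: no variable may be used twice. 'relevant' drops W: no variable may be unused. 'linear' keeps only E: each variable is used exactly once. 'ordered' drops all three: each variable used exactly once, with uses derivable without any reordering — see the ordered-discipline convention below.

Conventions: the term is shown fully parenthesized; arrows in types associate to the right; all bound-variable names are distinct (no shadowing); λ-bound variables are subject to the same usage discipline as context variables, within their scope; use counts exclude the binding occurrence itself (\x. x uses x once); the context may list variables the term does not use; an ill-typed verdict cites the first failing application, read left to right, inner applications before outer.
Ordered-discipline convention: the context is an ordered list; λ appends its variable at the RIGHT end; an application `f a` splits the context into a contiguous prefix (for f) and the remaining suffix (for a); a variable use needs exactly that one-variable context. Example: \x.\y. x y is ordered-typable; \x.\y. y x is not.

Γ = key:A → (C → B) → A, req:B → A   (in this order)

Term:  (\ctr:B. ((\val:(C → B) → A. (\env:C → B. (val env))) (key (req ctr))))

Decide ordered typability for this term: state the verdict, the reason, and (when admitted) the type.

yes — key, req, ctr, val, env once each; derivable with no W/C/E; term : B → (C → B) → A
counts: key=1, req=1, ctr [bound]=1, val [bound]=1, env [bound]=1
order of uses: val, env, key, req, ctr
typing: well-typed — term : B → (C → B) → A
across the five disciplines: ordered ✓; linear ✓; affine ✓; relevant ✓; unrestricted ✓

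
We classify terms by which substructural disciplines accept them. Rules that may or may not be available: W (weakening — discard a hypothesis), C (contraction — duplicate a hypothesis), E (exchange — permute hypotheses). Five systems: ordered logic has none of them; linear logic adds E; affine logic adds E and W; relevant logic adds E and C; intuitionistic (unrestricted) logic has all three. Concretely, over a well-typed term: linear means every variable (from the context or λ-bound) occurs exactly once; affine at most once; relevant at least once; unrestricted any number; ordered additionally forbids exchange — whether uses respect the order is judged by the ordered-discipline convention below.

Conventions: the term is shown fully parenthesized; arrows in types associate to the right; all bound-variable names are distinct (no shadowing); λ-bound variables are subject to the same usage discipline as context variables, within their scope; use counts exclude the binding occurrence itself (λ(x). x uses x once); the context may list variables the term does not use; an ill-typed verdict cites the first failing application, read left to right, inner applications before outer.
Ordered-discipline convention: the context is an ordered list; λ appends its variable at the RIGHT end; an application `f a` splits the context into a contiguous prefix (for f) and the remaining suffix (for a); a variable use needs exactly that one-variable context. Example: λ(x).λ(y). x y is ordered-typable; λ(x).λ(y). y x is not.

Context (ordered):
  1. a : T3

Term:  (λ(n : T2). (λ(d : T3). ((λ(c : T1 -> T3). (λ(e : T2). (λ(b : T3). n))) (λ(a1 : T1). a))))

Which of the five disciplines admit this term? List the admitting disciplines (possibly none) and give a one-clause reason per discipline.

admitted by: affine, unrestricted
variable uses: a=1, n (bound)=1, d (bound)=0, c (bound)=0, e (bound)=0, b (bound)=0, a1 (bound)=0
order of uses: n, a
typing: ✓ — T2 -> T3 -> T2 -> T3 -> T2
ordered: ✗, unused: d, c, e, b, a1 — weakening required
linear: ✗, unused: d, c, e, b, a1 — weakening required
affine: ✓, a, n, d, c, e, b, a1: no repeats, contraction unneeded
relevant: ✗, unused: d, c, e, b, a1 — weakening required
unrestricted: ✓, typability at T2 -> T3 -> T2 -> T3 -> T2 is all that's needed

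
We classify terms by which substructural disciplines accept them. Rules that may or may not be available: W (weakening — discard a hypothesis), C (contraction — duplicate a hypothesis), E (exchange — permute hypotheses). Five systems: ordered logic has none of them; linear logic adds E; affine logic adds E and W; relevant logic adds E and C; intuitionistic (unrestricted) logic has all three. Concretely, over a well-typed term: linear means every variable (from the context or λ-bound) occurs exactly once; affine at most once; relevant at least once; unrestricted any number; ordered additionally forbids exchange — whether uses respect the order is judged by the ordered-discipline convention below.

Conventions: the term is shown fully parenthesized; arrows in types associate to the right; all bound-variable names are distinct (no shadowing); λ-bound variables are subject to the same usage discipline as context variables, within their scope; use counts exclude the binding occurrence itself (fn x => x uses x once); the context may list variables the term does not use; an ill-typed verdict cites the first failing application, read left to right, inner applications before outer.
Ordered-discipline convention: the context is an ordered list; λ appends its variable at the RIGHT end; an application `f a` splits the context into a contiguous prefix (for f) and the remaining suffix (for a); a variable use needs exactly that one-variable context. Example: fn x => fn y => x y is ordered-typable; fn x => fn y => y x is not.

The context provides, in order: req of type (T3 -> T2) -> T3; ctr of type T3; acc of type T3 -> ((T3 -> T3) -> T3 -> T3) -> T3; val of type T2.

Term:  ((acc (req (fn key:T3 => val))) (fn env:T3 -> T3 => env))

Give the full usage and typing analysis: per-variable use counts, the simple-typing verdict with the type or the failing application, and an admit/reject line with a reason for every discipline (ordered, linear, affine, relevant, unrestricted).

counts: req=1; ctr=0; acc=1; val=1; key [bound]=0; env [bound]=1
order of uses: acc, req, val, env
typing: well-typed — term : T3
ordered: ✗, needs weakening: ctr, key unused
linear: ✗, needs weakening: ctr, key unused
affine: ✓, no duplicate uses among req, ctr, acc, val, key, env
relevant: ✗, needs weakening: ctr, key unused
unrestricted: ✓, simply typable at T3; W, C, E all held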